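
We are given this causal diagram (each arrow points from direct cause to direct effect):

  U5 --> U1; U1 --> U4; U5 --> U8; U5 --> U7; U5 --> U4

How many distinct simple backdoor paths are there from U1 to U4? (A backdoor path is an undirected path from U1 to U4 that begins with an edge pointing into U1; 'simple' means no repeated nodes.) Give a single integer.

1

A backdoor path from U1 to U4 is any simple undirected path whose first edge points into U1 (i.e. leaves U1 via a parent).
Parents of U1: {U5}.
Enumerating:
  P1: U1 <- U5 -> U4
That exhausts the simple backdoor paths. Count: 1.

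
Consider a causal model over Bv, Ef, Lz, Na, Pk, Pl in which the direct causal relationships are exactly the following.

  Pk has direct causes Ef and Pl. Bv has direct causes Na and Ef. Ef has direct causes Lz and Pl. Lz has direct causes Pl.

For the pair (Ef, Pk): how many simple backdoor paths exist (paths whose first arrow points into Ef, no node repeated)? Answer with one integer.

A backdoor path from Ef to Pk is any simple undirected path whose first edge points into Ef (i.e. leaves Ef via a parent).
Parents of Ef: {Lz, Pl}.
Enumerating:
  P1: Ef <- Pl -> Pk
  P2: Ef <- Lz <- Pl -> Pk
That exhausts the simple backdoor paths. Count: 2.

2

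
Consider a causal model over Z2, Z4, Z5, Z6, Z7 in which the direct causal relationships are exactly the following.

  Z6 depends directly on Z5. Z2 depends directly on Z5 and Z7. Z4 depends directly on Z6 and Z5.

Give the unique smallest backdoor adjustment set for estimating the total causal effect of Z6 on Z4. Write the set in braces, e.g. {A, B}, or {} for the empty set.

Variables eligible for adjustment (non-descendants of Z6, excluding Z6 and Z4): {Z2, Z5, Z7}.
Backdoor paths from Z6 to Z4:
  P1: Z6 <- Z5 -> Z4
The empty set is not sufficient: P1 (Z6 <- Z5 -> Z4) has no collider blocking it and no conditioned non-collider, so it is open.
Try {Z5}:
  P1: blocked at fork node Z5 ∈ conditioning set.
{Z5} contains no descendant of Z6 and blocks every backdoor path.
No other singleton works — e.g. {Z7} leaves P1 open — so {Z5} is the unique smallest valid adjustment set.

{Z5}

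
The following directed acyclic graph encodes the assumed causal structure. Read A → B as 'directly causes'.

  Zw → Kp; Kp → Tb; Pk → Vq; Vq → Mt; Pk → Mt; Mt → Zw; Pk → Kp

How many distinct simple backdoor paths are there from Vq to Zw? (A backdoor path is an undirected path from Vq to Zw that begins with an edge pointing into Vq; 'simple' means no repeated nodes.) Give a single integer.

A backdoor path from Vq to Zw is any simple undirected path whose first edge points into Vq (i.e. leaves Vq via a parent).
Parents of Vq: {Pk}.
Enumerating:
  P1: Vq <- Pk -> Mt -> Zw
  P2: Vq <- Pk -> Kp <- Zw
That exhausts the simple backdoor paths. Count: 2.

2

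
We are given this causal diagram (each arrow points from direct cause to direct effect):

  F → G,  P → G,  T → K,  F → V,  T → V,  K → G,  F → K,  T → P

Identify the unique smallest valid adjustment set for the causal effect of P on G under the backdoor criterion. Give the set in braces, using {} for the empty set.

Variables eligible for adjustment (non-descendants of P, excluding P and G): {F, K, T, V}.
Backdoor paths from P to G:
  P1: P <- T -> K <- F -> G
  P2: P <- T -> K -> G
  P3: P <- T -> V <- F -> K -> G
  P4: P <- T -> V <- F -> G
The empty set is not sufficient: P2 (P <- T -> K -> G) has no collider blocking it and no conditioned non-collider, so it is open.
Try {T}:
  P1: blocked at fork node T ∈ conditioning set.
  P2: blocked at fork node T ∈ conditioning set.
  P3: blocked at fork node T ∈ conditioning set.
  P4: blocked at fork node T ∈ conditioning set.
{T} contains no descendant of P and blocks every backdoor path.
No other singleton works — e.g. {F} leaves P2 open — so {T} is the unique smallest valid adjustment set.

{T}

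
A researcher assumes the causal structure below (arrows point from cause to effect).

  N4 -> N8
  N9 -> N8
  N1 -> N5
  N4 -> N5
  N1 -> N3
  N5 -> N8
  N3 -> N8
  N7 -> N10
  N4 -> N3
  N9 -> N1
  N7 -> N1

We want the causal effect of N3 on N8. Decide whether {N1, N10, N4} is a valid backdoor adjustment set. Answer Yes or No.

Yes

Backdoor paths from N3 to N8 (paths whose first edge points into N3):
  P1: N3 <- N4 -> N5 <- N1 <- N9 -> N8
  P2: N3 <- N4 -> N5 -> N8
  P3: N3 <- N4 -> N8
  P4: N3 <- N1 <- N9 -> N8
  P5: N3 <- N1 -> N5 <- N4 -> N8
  P6: N3 <- N1 -> N5 -> N8
Condition 1 (no descendant of N3 in the set): holds — descendants of N3 are {N8}; none are in {N1, N10, N4}.
Condition 2 (every backdoor path blocked by {N1, N10, N4}):
  P1: blocked at fork node N4 ∈ conditioning set.
  P2: blocked at fork node N4 ∈ conditioning set.
  P3: blocked at fork node N4 ∈ conditioning set.
  P4: blocked at chain node N1 ∈ conditioning set.
  P5: blocked at fork node N1 ∈ conditioning set.
  P6: blocked at fork node N1 ∈ conditioning set.
{N1, N10, N4} satisfies the backdoor criterion.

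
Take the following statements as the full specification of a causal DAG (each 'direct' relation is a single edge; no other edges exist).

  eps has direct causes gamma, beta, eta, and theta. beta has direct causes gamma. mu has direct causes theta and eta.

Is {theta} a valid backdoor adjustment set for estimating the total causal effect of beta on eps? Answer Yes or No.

No

Backdoor paths from beta to eps (paths whose first edge points into beta):
  P1: beta <- gamma -> eps
Condition 1 (no descendant of beta in the set): holds — descendants of beta are {eps}; none are in {theta}.
Condition 2 (every backdoor path blocked by {theta}):
  P1: open — no interior node is in the conditioning set.
{theta} does not satisfy the backdoor criterion.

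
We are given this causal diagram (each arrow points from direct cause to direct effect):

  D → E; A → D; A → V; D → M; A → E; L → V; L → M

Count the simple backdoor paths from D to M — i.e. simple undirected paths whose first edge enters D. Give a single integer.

1

A backdoor path from D to M is any simple undirected path whose first edge points into D (i.e. leaves D via a parent).
Parents of D: {A}.
Enumerating:
  P1: D <- A -> V <- L -> M
That exhausts the simple backdoor paths. Count: 1.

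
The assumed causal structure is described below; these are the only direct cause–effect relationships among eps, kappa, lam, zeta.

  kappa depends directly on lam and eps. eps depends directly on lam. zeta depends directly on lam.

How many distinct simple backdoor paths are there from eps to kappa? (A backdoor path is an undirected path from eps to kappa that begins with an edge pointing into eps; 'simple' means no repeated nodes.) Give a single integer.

1

A backdoor path from eps to kappa is any simple undirected path whose first edge points into eps (i.e. leaves eps via a parent).
Parents of eps: {lam}.
Enumerating:
  P1: eps <- lam -> kappa
That exhausts the simple backdoor paths. Count: 1.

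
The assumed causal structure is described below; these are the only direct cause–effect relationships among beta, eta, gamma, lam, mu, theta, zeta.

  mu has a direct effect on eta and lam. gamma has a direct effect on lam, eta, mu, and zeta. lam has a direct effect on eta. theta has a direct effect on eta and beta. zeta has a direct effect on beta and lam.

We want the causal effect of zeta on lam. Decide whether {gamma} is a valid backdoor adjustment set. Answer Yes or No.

Backdoor paths from zeta to lam (paths whose first edge points into zeta):
  P1: zeta <- gamma -> mu -> lam
  P2: zeta <- gamma -> mu -> eta <- lam
  P3: zeta <- gamma -> lam
  P4: zeta <- gamma -> eta <- mu -> lam
  P5: zeta <- gamma -> eta <- lam
Condition 1 (no descendant of zeta in the set): holds — descendants of zeta are {beta, eta, lam}; none are in {gamma}.
Condition 2 (every backdoor path blocked by {gamma}):
  P1: blocked at fork node gamma ∈ conditioning set.
  P2: blocked at fork node gamma ∈ conditioning set.
  P3: blocked at fork node gamma ∈ conditioning set.
  P4: blocked at fork node gamma ∈ conditioning set.
  P5: blocked at fork node gamma ∈ conditioning set.
{gamma} satisfies the backdoor criterion.

Yes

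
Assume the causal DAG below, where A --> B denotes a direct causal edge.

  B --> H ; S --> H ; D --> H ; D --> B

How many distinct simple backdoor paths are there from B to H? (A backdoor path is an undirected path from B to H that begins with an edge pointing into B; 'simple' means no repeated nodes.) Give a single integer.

A backdoor path from B to H is any simple undirected path whose first edge points into B (i.e. leaves B via a parent).
Parents of B: {D}.
Enumerating:
  P1: B <- D -> H
That exhausts the simple backdoor paths. Count: 1.

1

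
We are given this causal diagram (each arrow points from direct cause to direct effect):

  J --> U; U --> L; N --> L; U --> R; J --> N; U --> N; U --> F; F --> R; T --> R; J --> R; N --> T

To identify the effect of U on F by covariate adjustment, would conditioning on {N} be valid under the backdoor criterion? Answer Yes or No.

Backdoor paths from U to F (paths whose first edge points into U):
  P1: U <- J -> N -> T -> R <- F
  P2: U <- J -> R <- F
Condition 1 (no descendant of U in the set): FAILS — N is a descendant of U.
Condition 2 (every backdoor path blocked by {N}):
  P1: blocked at chain node N ∈ conditioning set.
  P2: blocked at collider R (neither it nor any descendant is in the conditioning set).
{N} does not satisfy the backdoor criterion.

No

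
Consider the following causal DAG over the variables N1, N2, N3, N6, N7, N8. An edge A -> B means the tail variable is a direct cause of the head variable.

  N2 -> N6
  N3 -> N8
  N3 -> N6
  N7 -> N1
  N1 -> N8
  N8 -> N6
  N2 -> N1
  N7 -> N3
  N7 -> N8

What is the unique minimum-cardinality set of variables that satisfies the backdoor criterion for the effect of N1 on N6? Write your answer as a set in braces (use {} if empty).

Variables eligible for adjustment (non-descendants of N1, excluding N1 and N6): {N2, N3, N7}.
Backdoor paths from N1 to N6:
  P1: N1 <- N7 -> N3 -> N8 -> N6
  P2: N1 <- N7 -> N3 -> N6
  P3: N1 <- N7 -> N8 <- N3 -> N6
  P4: N1 <- N7 -> N8 -> N6
  P5: N1 <- N2 -> N6
The empty set is not sufficient: P1 (N1 <- N7 -> N3 -> N8 -> N6) has no collider blocking it and no conditioned non-collider, so it is open.
Try {N2, N7}:
  P1: blocked at fork node N7 ∈ conditioning set.
  P2: blocked at fork node N7 ∈ conditioning set.
  P3: blocked at fork node N7 ∈ conditioning set.
  P4: blocked at fork node N7 ∈ conditioning set.
  P5: blocked at fork node N2 ∈ conditioning set.
{N2, N7} contains no descendant of N1 and blocks every backdoor path.
Every element of {N2, N7} is needed (dropping N2 leaves P5 open; dropping N7 leaves P1 open), so no proper subset is valid.
Among all size-2 subsets of the eligible variables, only {N2, N7} blocks every backdoor path, so it is the unique smallest valid adjustment set.

{N2, N7}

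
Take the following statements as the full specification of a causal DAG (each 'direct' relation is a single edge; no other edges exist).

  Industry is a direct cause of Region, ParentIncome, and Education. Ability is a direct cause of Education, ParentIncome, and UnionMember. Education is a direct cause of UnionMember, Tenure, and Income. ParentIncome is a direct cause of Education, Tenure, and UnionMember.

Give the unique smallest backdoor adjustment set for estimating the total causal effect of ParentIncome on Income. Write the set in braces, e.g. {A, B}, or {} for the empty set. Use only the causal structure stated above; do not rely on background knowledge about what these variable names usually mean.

Variables eligible for adjustment (non-descendants of ParentIncome, excluding ParentIncome and Income): {Ability, Industry, Region}.
Backdoor paths from ParentIncome to Income:
  P1: ParentIncome <- Ability -> Education -> Income
  P2: ParentIncome <- Ability -> UnionMember <- Education -> Income
  P3: ParentIncome <- Industry -> Education -> Income
The empty set is not sufficient: P1 (ParentIncome <- Ability -> Education -> Income) has no collider blocking it and no conditioned non-collider, so it is open.
Try {Ability, Industry}:
  P1: blocked at fork node Ability ∈ conditioning set.
  P2: blocked at fork node Ability ∈ conditioning set.
  P3: blocked at fork node Industry ∈ conditioning set.
{Ability, Industry} contains no descendant of ParentIncome and blocks every backdoor path.
Every element of {Ability, Industry} is needed (dropping Ability leaves P1 open; dropping Industry leaves P3 open), so no proper subset is valid.
Among all size-2 subsets of the eligible variables, only {Ability, Industry} blocks every backdoor path, so it is the unique smallest valid adjustment set.

{Ability, Industry}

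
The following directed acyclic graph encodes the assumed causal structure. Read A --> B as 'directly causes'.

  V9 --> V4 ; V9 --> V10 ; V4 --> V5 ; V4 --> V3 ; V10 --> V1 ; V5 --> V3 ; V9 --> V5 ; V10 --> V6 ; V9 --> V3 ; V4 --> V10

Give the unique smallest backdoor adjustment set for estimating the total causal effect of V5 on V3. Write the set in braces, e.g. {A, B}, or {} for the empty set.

Variables eligible for adjustment (non-descendants of V5, excluding V5 and V3): {V1, V10, V4, V6, V9}.
Backdoor paths from V5 to V3:
  P1: V5 <- V9 -> V4 -> V3
  P2: V5 <- V9 -> V10 <- V4 -> V3
  P3: V5 <- V9 -> V3
  P4: V5 <- V4 <- V9 -> V3
  P5: V5 <- V4 -> V10 <- V9 -> V3
  P6: V5 <- V4 -> V3
The empty set is not sufficient: P1 (V5 <- V9 -> V4 -> V3) has no collider blocking it and no conditioned non-collider, so it is open.
Try {V4, V9}:
  P1: blocked at fork node V9 ∈ conditioning set.
  P2: blocked at fork node V9 ∈ conditioning set.
  P3: blocked at fork node V9 ∈ conditioning set.
  P4: blocked at chain node V4 ∈ conditioning set.
  P5: blocked at fork node V4 ∈ conditioning set.
  P6: blocked at fork node V4 ∈ conditioning set.
{V4, V9} contains no descendant of V5 and blocks every backdoor path.
Every element of {V4, V9} is needed (dropping V4 leaves P6 open; dropping V9 leaves P3 open), so no proper subset is valid.
Among all size-2 subsets of the eligible variables, only {V4, V9} blocks every backdoor path, so it is the unique smallest valid adjustment set.

{V4, V9}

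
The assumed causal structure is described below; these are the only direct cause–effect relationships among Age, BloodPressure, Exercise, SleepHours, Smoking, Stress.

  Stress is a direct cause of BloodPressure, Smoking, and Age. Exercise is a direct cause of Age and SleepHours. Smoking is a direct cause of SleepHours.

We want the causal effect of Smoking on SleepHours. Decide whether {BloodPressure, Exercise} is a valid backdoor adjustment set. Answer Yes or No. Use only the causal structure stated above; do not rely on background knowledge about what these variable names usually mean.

Backdoor paths from Smoking to SleepHours (paths whose first edge points into Smoking):
  P1: Smoking <- Stress -> Age <- Exercise -> SleepHours
Condition 1 (no descendant of Smoking in the set): holds — descendants of Smoking are {SleepHours}; none are in {BloodPressure, Exercise}.
Condition 2 (every backdoor path blocked by {BloodPressure, Exercise}):
  P1: blocked at collider Age (neither it nor any descendant is in the conditioning set).
{BloodPressure, Exercise} satisfies the backdoor criterion.

Yes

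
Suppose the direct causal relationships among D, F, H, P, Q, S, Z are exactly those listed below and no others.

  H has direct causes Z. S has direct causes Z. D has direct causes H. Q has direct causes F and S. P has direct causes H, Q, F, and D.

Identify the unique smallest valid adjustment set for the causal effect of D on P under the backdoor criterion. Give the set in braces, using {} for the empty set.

{H}

Variables eligible for adjustment (non-descendants of D, excluding D and P): {F, H, Q, S, Z}.
Backdoor paths from D to P:
  P1: D <- H <- Z -> S -> Q <- F -> P
  P2: D <- H <- Z -> S -> Q -> P
  P3: D <- H -> P
The empty set is not sufficient: P2 (D <- H <- Z -> S -> Q -> P) has no collider blocking it and no conditioned non-collider, so it is open.
Try {H}:
  P1: blocked at chain node H ∈ conditioning set.
  P2: blocked at chain node H ∈ conditioning set.
  P3: blocked at fork node H ∈ conditioning set.
{H} contains no descendant of D and blocks every backdoor path.
No other singleton works — e.g. {Z} leaves P3 open — so {H} is the unique smallest valid adjustment set.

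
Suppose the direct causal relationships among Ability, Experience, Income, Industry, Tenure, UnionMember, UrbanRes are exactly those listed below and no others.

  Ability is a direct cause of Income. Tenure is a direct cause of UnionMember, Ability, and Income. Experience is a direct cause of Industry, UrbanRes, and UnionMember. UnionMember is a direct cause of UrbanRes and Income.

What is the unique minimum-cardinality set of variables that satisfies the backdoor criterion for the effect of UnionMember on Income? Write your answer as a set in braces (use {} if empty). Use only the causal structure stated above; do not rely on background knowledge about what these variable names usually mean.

{Tenure}

Variables eligible for adjustment (non-descendants of UnionMember, excluding UnionMember and Income): {Ability, Experience, Industry, Tenure}.
Backdoor paths from UnionMember to Income:
  P1: UnionMember <- Tenure -> Ability -> Income
  P2: UnionMember <- Tenure -> Income
The empty set is not sufficient: P1 (UnionMember <- Tenure -> Ability -> Income) has no collider blocking it and no conditioned non-collider, so it is open.
Try {Tenure}:
  P1: blocked at fork node Tenure ∈ conditioning set.
  P2: blocked at fork node Tenure ∈ conditioning set.
{Tenure} contains no descendant of UnionMember and blocks every backdoor path.
No other singleton works — e.g. {Experience} leaves P1 open — so {Tenure} is the unique smallest valid adjustment set.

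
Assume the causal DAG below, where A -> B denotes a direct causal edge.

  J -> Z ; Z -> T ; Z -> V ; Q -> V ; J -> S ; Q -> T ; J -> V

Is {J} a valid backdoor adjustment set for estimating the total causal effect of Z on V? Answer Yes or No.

Yes

Backdoor paths from Z to V (paths whose first edge points into Z):
  P1: Z <- J -> V
Condition 1 (no descendant of Z in the set): holds — descendants of Z are {T, V}; none are in {J}.
Condition 2 (every backdoor path blocked by {J}):
  P1: blocked at fork node J ∈ conditioning set.
{J} satisfies the backdoor criterion.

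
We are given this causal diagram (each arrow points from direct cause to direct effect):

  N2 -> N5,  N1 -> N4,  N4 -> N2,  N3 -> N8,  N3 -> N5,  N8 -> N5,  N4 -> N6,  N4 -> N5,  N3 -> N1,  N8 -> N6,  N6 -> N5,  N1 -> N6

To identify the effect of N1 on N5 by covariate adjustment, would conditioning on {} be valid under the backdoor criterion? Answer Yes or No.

Backdoor paths from N1 to N5 (paths whose first edge points into N1):
  P1: N1 <- N3 -> N8 -> N6 <- N4 -> N2 -> N5
  P2: N1 <- N3 -> N8 -> N6 <- N4 -> N5
  P3: N1 <- N3 -> N8 -> N6 -> N5
  P4: N1 <- N3 -> N8 -> N5
  P5: N1 <- N3 -> N5
Condition 1 (no descendant of N1 in the set): holds — descendants of N1 are {N2, N4, N5, N6}; none are in {}.
Condition 2 (every backdoor path blocked by {}):
  P1: blocked at collider N6 (neither it nor any descendant is in the conditioning set).
  P2: blocked at collider N6 (neither it nor any descendant is in the conditioning set).
  P3: open — no interior node is in the conditioning set.
  P4: open — no interior node is in the conditioning set.
  P5: open — no interior node is in the conditioning set.
{} does not satisfy the backdoor criterion.

No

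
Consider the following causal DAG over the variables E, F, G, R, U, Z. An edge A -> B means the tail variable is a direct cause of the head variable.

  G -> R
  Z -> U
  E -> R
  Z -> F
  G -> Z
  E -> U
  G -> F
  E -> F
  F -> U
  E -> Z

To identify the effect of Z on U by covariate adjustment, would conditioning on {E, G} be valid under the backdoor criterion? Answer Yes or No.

Yes

Backdoor paths from Z to U (paths whose first edge points into Z):
  P1: Z <- G -> R <- E -> F -> U
  P2: Z <- G -> R <- E -> U
  P3: Z <- G -> F <- E -> U
  P4: Z <- G -> F -> U
  P5: Z <- E -> R <- G -> F -> U
  P6: Z <- E -> F -> U
  P7: Z <- E -> U
Condition 1 (no descendant of Z in the set): holds — descendants of Z are {F, U}; none are in {E, G}.
Condition 2 (every backdoor path blocked by {E, G}):
  P1: blocked at fork node G ∈ conditioning set.
  P2: blocked at fork node G ∈ conditioning set.
  P3: blocked at fork node G ∈ conditioning set.
  P4: blocked at fork node G ∈ conditioning set.
  P5: blocked at fork node E ∈ conditioning set.
  P6: blocked at fork node E ∈ conditioning set.
  P7: blocked at fork node E ∈ conditioning set.
{E, G} satisfies the backdoor criterion.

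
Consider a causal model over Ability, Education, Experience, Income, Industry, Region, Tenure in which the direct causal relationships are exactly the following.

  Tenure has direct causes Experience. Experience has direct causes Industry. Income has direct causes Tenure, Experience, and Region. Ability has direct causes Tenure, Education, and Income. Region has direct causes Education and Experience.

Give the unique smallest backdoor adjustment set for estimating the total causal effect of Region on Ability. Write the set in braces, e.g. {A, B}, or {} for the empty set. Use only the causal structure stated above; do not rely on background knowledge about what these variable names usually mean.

{Education, Experience}

Variables eligible for adjustment (non-descendants of Region, excluding Region and Ability): {Education, Experience, Industry, Tenure}.
Backdoor paths from Region to Ability:
  P1: Region <- Education -> Ability
  P2: Region <- Experience -> Tenure -> Income -> Ability
  P3: Region <- Experience -> Tenure -> Ability
  P4: Region <- Experience -> Income <- Tenure -> Ability
  P5: Region <- Experience -> Income -> Ability
The empty set is not sufficient: P1 (Region <- Education -> Ability) has no collider blocking it and no conditioned non-collider, so it is open.
Try {Education, Experience}:
  P1: blocked at fork node Education ∈ conditioning set.
  P2: blocked at fork node Experience ∈ conditioning set.
  P3: blocked at fork node Experience ∈ conditioning set.
  P4: blocked at fork node Experience ∈ conditioning set.
  P5: blocked at fork node Experience ∈ conditioning set.
{Education, Experience} contains no descendant of Region and blocks every backdoor path.
Every element of {Education, Experience} is needed (dropping Education leaves P1 open; dropping Experience leaves P2 open), so no proper subset is valid.
Among all size-2 subsets of the eligible variables, only {Education, Experience} blocks every backdoor path, so it is the unique smallest valid adjustment set.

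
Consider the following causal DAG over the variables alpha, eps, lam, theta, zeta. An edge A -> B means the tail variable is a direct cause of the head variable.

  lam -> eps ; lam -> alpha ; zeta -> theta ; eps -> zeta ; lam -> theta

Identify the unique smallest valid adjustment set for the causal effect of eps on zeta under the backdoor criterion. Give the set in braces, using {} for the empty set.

Variables eligible for adjustment (non-descendants of eps, excluding eps and zeta): {alpha, lam}.
Backdoor paths from eps to zeta:
  P1: eps <- lam -> theta <- zeta
Each backdoor path contains an unconditioned collider, so every path is already blocked with the empty conditioning set:
  P1: blocked at collider theta (neither it nor any descendant is in the conditioning set).
The empty set is therefore the unique smallest valid set.

{}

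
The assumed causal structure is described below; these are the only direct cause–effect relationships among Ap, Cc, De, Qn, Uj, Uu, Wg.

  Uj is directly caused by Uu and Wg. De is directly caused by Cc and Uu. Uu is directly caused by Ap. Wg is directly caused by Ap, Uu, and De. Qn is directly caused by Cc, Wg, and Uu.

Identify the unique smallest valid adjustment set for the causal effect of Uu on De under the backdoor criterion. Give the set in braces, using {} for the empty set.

{}

Variables eligible for adjustment (non-descendants of Uu, excluding Uu and De): {Ap, Cc}.
Backdoor paths from Uu to De:
  P1: Uu <- Ap -> Wg <- De
  P2: Uu <- Ap -> Wg -> Qn <- Cc -> De
Each backdoor path contains an unconditioned collider, so every path is already blocked with the empty conditioning set:
  P1: blocked at collider Wg (neither it nor any descendant is in the conditioning set).
  P2: blocked at collider Qn (neither it nor any descendant is in the conditioning set).
The empty set is therefore the unique smallest valid set.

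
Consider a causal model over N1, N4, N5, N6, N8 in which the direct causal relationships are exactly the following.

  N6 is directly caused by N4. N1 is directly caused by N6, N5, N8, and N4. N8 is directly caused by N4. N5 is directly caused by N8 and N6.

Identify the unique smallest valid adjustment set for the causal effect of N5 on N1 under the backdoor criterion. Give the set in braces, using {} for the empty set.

{N6, N8}

Variables eligible for adjustment (non-descendants of N5, excluding N5 and N1): {N4, N6, N8}.
Backdoor paths from N5 to N1:
  P1: N5 <- N6 <- N4 -> N8 -> N1
  P2: N5 <- N6 <- N4 -> N1
  P3: N5 <- N6 -> N1
  P4: N5 <- N8 <- N4 -> N6 -> N1
  P5: N5 <- N8 <- N4 -> N1
  P6: N5 <- N8 -> N1
The empty set is not sufficient: P1 (N5 <- N6 <- N4 -> N8 -> N1) has no collider blocking it and no conditioned non-collider, so it is open.
Try {N6, N8}:
  P1: blocked at chain node N6 ∈ conditioning set.
  P2: blocked at chain node N6 ∈ conditioning set.
  P3: blocked at fork node N6 ∈ conditioning set.
  P4: blocked at chain node N8 ∈ conditioning set.
  P5: blocked at chain node N8 ∈ conditioning set.
  P6: blocked at fork node N8 ∈ conditioning set.
{N6, N8} contains no descendant of N5 and blocks every backdoor path.
Every element of {N6, N8} is needed (dropping N6 leaves P2 open; dropping N8 leaves P5 open), so no proper subset is valid.
Among all size-2 subsets of the eligible variables, only {N6, N8} blocks every backdoor path, so it is the unique smallest valid adjustment set.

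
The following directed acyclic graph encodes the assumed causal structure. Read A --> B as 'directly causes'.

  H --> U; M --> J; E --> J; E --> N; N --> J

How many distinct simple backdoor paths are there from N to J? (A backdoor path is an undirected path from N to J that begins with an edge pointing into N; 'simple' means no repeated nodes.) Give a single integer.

A backdoor path from N to J is any simple undirected path whose first edge points into N (i.e. leaves N via a parent).
Parents of N: {E}.
Enumerating:
  P1: N <- E -> J
That exhausts the simple backdoor paths. Count: 1.

1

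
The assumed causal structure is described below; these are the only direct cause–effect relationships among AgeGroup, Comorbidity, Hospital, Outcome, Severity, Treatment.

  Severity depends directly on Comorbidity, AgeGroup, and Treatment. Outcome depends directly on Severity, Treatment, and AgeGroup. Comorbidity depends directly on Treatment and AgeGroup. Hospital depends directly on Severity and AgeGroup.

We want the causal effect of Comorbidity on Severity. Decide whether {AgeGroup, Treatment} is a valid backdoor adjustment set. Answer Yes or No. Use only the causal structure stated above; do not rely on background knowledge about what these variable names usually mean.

Yes

Backdoor paths from Comorbidity to Severity (paths whose first edge points into Comorbidity):
  P1: Comorbidity <- Treatment -> Severity
  P2: Comorbidity <- Treatment -> Outcome <- AgeGroup -> Severity
  P3: Comorbidity <- Treatment -> Outcome <- AgeGroup -> Hospital <- Severity
  P4: Comorbidity <- Treatment -> Outcome <- Severity
  P5: Comorbidity <- AgeGroup -> Severity
  P6: Comorbidity <- AgeGroup -> Outcome <- Treatment -> Severity
  P7: Comorbidity <- AgeGroup -> Outcome <- Severity
  P8: Comorbidity <- AgeGroup -> Hospital <- Severity
Condition 1 (no descendant of Comorbidity in the set): holds — descendants of Comorbidity are {Hospital, Outcome, Severity}; none are in {AgeGroup, Treatment}.
Condition 2 (every backdoor path blocked by {AgeGroup, Treatment}):
  P1: blocked at fork node Treatment ∈ conditioning set.
  P2: blocked at fork node Treatment ∈ conditioning set.
  P3: blocked at fork node Treatment ∈ conditioning set.
  P4: blocked at fork node Treatment ∈ conditioning set.
  P5: blocked at fork node AgeGroup ∈ conditioning set.
  P6: blocked at fork node AgeGroup ∈ conditioning set.
  P7: blocked at fork node AgeGroup ∈ conditioning set.
  P8: blocked at fork node AgeGroup ∈ conditioning set.
{AgeGroup, Treatment} satisfies the backdoor criterion.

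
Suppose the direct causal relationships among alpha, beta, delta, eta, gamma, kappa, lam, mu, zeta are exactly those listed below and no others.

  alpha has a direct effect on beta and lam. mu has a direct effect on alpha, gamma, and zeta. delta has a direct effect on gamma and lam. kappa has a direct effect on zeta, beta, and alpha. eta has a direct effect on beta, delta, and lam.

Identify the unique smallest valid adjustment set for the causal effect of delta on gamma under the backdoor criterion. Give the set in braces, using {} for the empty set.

Variables eligible for adjustment (non-descendants of delta, excluding delta and gamma): {alpha, beta, eta, kappa, mu, zeta}.
Backdoor paths from delta to gamma:
  P1: delta <- eta -> beta <- kappa -> alpha <- mu -> gamma
  P2: delta <- eta -> beta <- kappa -> zeta <- mu -> gamma
  P3: delta <- eta -> beta <- alpha <- mu -> gamma
  P4: delta <- eta -> beta <- alpha <- kappa -> zeta <- mu -> gamma
  P5: delta <- eta -> lam <- alpha <- mu -> gamma
  P6: delta <- eta -> lam <- alpha <- kappa -> zeta <- mu -> gamma
  P7: delta <- eta -> lam <- alpha -> beta <- kappa -> zeta <- mu -> gamma
Each backdoor path contains an unconditioned collider, so every path is already blocked with the empty conditioning set:
  P1: blocked at collider beta (neither it nor any descendant is in the conditioning set).
  P2: blocked at collider beta (neither it nor any descendant is in the conditioning set).
  P3: blocked at collider beta (neither it nor any descendant is in the conditioning set).
  P4: blocked at collider beta (neither it nor any descendant is in the conditioning set).
  P5: blocked at collider lam (neither it nor any descendant is in the conditioning set).
  P6: blocked at collider lam (neither it nor any descendant is in the conditioning set).
  P7: blocked at collider lam (neither it nor any descendant is in the conditioning set).
The empty set is therefore the unique smallest valid set.

{}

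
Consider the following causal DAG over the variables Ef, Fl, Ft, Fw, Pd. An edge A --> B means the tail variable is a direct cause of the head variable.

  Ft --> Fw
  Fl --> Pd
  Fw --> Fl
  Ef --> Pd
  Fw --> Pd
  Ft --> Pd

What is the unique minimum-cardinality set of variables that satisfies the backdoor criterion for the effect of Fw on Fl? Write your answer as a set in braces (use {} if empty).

Variables eligible for adjustment (non-descendants of Fw, excluding Fw and Fl): {Ef, Ft}.
Backdoor paths from Fw to Fl:
  P1: Fw <- Ft -> Pd <- Fl
Each backdoor path contains an unconditioned collider, so every path is already blocked with the empty conditioning set:
  P1: blocked at collider Pd (neither it nor any descendant is in the conditioning set).
The empty set is therefore the unique smallest valid set.

{}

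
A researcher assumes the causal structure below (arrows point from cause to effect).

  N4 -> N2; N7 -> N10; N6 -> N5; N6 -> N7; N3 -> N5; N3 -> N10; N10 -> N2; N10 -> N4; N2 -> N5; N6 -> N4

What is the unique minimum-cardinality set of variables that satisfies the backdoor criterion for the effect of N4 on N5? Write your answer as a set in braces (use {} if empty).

{N10, N6}

Variables eligible for adjustment (non-descendants of N4, excluding N4 and N5): {N10, N3, N6, N7}.
Backdoor paths from N4 to N5:
  P1: N4 <- N6 -> N7 -> N10 <- N3 -> N5
  P2: N4 <- N6 -> N7 -> N10 -> N2 -> N5
  P3: N4 <- N6 -> N5
  P4: N4 <- N10 <- N7 <- N6 -> N5
  P5: N4 <- N10 <- N3 -> N5
  P6: N4 <- N10 -> N2 -> N5
The empty set is not sufficient: P2 (N4 <- N6 -> N7 -> N10 -> N2 -> N5) has no collider blocking it and no conditioned non-collider, so it is open.
Try {N10, N6}:
  P1: blocked at fork node N6 ∈ conditioning set.
  P2: blocked at fork node N6 ∈ conditioning set.
  P3: blocked at fork node N6 ∈ conditioning set.
  P4: blocked at chain node N10 ∈ conditioning set.
  P5: blocked at chain node N10 ∈ conditioning set.
  P6: blocked at fork node N10 ∈ conditioning set.
{N10, N6} contains no descendant of N4 and blocks every backdoor path.
Every element of {N10, N6} is needed (dropping N10 leaves P5 open; dropping N6 leaves P1 open), so no proper subset is valid.
Among all size-2 subsets of the eligible variables, only {N10, N6} blocks every backdoor path, so it is the unique smallest valid adjustment set.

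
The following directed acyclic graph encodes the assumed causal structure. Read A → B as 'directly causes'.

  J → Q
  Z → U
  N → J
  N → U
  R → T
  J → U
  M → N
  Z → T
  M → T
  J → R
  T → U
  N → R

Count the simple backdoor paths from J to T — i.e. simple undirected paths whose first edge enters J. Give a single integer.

A backdoor path from J to T is any simple undirected path whose first edge points into J (i.e. leaves J via a parent).
Parents of J: {N}.
Enumerating:
  P1: J <- N <- M -> T
  P2: J <- N -> R -> T
  P3: J <- N -> U <- Z -> T
  P4: J <- N -> U <- T
That exhausts the simple backdoor paths. Count: 4.

4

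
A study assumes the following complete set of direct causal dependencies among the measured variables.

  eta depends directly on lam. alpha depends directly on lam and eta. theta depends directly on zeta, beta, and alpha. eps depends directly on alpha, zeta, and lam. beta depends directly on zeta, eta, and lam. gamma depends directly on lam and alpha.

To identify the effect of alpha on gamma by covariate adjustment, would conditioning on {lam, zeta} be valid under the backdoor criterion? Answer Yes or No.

Yes

Backdoor paths from alpha to gamma (paths whose first edge points into alpha):
  P1: alpha <- lam -> gamma
  P2: alpha <- eta <- lam -> gamma
  P3: alpha <- eta -> beta <- zeta -> eps <- lam -> gamma
  P4: alpha <- eta -> beta <- lam -> gamma
  P5: alpha <- eta -> beta -> theta <- zeta -> eps <- lam -> gamma
Condition 1 (no descendant of alpha in the set): holds — descendants of alpha are {eps, gamma, theta}; none are in {lam, zeta}.
Condition 2 (every backdoor path blocked by {lam, zeta}):
  P1: blocked at fork node lam ∈ conditioning set.
  P2: blocked at fork node lam ∈ conditioning set.
  P3: blocked at collider beta (neither it nor any descendant is in the conditioning set).
  P4: blocked at collider beta (neither it nor any descendant is in the conditioning set).
  P5: blocked at collider theta (neither it nor any descendant is in the conditioning set).
{lam, zeta} satisfies the backdoor criterion.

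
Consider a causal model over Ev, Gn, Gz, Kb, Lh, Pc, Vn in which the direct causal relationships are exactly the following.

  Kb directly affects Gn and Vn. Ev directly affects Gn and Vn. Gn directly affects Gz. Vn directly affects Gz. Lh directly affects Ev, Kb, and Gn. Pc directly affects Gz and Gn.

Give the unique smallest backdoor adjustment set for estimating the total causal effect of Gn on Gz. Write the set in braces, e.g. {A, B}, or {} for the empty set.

Variables eligible for adjustment (non-descendants of Gn, excluding Gn and Gz): {Ev, Kb, Lh, Pc, Vn}.
Backdoor paths from Gn to Gz:
  P1: Gn <- Lh -> Ev -> Vn -> Gz
  P2: Gn <- Lh -> Kb -> Vn -> Gz
  P3: Gn <- Ev <- Lh -> Kb -> Vn -> Gz
  P4: Gn <- Ev -> Vn -> Gz
  P5: Gn <- Pc -> Gz
  P6: Gn <- Kb <- Lh -> Ev -> Vn -> Gz
  P7: Gn <- Kb -> Vn -> Gz
The empty set is not sufficient: P1 (Gn <- Lh -> Ev -> Vn -> Gz) has no collider blocking it and no conditioned non-collider, so it is open.
Try {Pc, Vn}:
  P1: blocked at chain node Vn ∈ conditioning set.
  P2: blocked at chain node Vn ∈ conditioning set.
  P3: blocked at chain node Vn ∈ conditioning set.
  P4: blocked at chain node Vn ∈ conditioning set.
  P5: blocked at fork node Pc ∈ conditioning set.
  P6: blocked at chain node Vn ∈ conditioning set.
  P7: blocked at chain node Vn ∈ conditioning set.
{Pc, Vn} contains no descendant of Gn and blocks every backdoor path.
Every element of {Pc, Vn} is needed (dropping Pc leaves P5 open; dropping Vn leaves P1 open), so no proper subset is valid.
Among all size-2 subsets of the eligible variables, only {Pc, Vn} blocks every backdoor path, so it is the unique smallest valid adjustment set.

{Pc, Vn}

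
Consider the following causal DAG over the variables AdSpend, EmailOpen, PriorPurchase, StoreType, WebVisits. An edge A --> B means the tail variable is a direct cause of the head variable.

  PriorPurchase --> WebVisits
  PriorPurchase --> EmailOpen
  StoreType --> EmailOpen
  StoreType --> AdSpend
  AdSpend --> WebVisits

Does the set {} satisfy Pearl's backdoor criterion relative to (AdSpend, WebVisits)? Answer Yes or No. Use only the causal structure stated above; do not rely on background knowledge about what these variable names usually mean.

Yes

Backdoor paths from AdSpend to WebVisits (paths whose first edge points into AdSpend):
  P1: AdSpend <- StoreType -> EmailOpen <- PriorPurchase -> WebVisits
Condition 1 (no descendant of AdSpend in the set): holds — descendants of AdSpend are {WebVisits}; none are in {}.
Condition 2 (every backdoor path blocked by {}):
  P1: blocked at collider EmailOpen (neither it nor any descendant is in the conditioning set).
{} satisfies the backdoor criterion.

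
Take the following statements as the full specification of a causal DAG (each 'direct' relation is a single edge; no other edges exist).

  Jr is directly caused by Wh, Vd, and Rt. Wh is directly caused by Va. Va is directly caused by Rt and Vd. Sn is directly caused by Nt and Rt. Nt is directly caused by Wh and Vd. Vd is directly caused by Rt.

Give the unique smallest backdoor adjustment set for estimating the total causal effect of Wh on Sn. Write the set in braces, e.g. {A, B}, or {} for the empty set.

{Va}

Variables eligible for adjustment (non-descendants of Wh, excluding Wh and Sn): {Rt, Va, Vd}.
Backdoor paths from Wh to Sn:
  P1: Wh <- Va <- Rt -> Vd -> Nt -> Sn
  P2: Wh <- Va <- Rt -> Jr <- Vd -> Nt -> Sn
  P3: Wh <- Va <- Rt -> Sn
  P4: Wh <- Va <- Vd <- Rt -> Sn
  P5: Wh <- Va <- Vd -> Nt -> Sn
  P6: Wh <- Va <- Vd -> Jr <- Rt -> Sn
The empty set is not sufficient: P1 (Wh <- Va <- Rt -> Vd -> Nt -> Sn) has no collider blocking it and no conditioned non-collider, so it is open.
Try {Va}:
  P1: blocked at chain node Va ∈ conditioning set.
  P2: blocked at chain node Va ∈ conditioning set.
  P3: blocked at chain node Va ∈ conditioning set.
  P4: blocked at chain node Va ∈ conditioning set.
  P5: blocked at chain node Va ∈ conditioning set.
  P6: blocked at chain node Va ∈ conditioning set.
{Va} contains no descendant of Wh and blocks every backdoor path.
No other singleton works — e.g. {Rt} leaves P5 open — so {Va} is the unique smallest valid adjustment set.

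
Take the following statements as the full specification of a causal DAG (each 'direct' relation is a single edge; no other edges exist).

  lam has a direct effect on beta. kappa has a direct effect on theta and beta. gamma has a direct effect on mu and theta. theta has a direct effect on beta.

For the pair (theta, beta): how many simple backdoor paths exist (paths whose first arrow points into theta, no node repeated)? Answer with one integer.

A backdoor path from theta to beta is any simple undirected path whose first edge points into theta (i.e. leaves theta via a parent).
Parents of theta: {gamma, kappa}.
Enumerating:
  P1: theta <- kappa -> beta
That exhausts the simple backdoor paths. Count: 1.

1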